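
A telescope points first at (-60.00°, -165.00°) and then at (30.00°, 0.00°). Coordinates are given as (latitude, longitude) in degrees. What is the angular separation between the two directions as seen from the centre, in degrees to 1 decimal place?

148.4°

Let φ₁ = -1.0472 rad, φ₂ = 0.5236 rad, and Δλ = 2.8798 rad.
Haversine: a = sin²(Δφ/2) + cos φ₁ cos φ₂ sin²(Δλ/2) = 0.5000 + (0.5000)(0.8660)(0.9830) = 0.92564.
Central angle c = 2·arcsin(√a) = 2.58920 rad.
So the angular separation is 148.4°.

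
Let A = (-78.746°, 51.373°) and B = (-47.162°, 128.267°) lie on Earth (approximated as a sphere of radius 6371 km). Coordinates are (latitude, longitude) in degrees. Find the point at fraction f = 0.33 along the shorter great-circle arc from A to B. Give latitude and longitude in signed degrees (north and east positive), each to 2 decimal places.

-72.24°, 102.25°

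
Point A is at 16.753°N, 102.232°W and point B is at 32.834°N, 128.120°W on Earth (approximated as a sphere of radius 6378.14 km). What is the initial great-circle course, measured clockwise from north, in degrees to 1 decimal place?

With φ₁ = 0.2924, φ₂ = 0.5731, Δλ = -0.4518 rad, the forward-azimuth formula gives
θ = atan2( sin Δλ cos φ₂ , cos φ₁ sin φ₂ − sin φ₁ cos φ₂ cos Δλ ) = atan2(-0.3669, 0.3013) = -50.60°.
Adding 360° brings this into [0°, 360°): 309.4°.

309.4°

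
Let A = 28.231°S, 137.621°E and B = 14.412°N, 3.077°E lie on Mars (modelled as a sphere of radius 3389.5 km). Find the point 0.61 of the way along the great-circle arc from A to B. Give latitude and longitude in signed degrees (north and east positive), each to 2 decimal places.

The central angle between A and B is δ = 2.3693 rad.
With f = 0.61, the slerp weights are sin((1−f)δ)/sin δ = 1.1437 and sin(fδ)/sin δ = 1.4218.
Weighted sum of the unit vectors: (1.1437)·(-0.6508,0.5939,-0.4730) + (1.4218)·(0.9671,0.0520,0.2489) = (0.6308, 0.7531, -0.1871).
Converting back: φ = atan2(z, √(x²+y²)) = -10.78°, λ = atan2(y, x) = 50.05°.

-10.78°, 50.05°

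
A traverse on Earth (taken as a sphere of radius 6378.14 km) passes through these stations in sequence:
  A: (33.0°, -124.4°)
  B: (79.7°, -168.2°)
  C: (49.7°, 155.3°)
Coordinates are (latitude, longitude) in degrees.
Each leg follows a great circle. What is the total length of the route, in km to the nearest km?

9174 km

Leg A→B: central angle 0.8710 rad, distance 5555.1 km.
Leg B→C: central angle 0.5673 rad, distance 3618.5 km.
Total: 5555.1 + 3618.5 ≈ 9174 km.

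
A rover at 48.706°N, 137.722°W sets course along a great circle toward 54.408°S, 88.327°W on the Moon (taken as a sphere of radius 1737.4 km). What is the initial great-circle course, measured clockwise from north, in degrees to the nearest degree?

152°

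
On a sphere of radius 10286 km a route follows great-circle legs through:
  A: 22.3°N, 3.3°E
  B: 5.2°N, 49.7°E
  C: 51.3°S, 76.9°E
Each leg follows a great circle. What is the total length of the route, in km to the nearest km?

Leg A→B: central angle 0.8368 rad, distance 8607.8 km.
Leg B→C: central angle 1.0666 rad, distance 10971.3 km.
Total: 8607.8 + 10971.3 ≈ 19579 km.

19579 km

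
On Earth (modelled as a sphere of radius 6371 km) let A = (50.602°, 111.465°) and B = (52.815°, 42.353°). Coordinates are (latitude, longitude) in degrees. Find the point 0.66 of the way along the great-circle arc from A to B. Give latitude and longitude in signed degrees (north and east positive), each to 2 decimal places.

The central angle between A and B is δ = 0.7191 rad.
With f = 0.66, the slerp weights are sin((1−f)δ)/sin δ = 0.3675 and sin(fδ)/sin δ = 0.6938.
Weighted sum of the unit vectors: (0.3675)·(-0.2323,0.5907,0.7728) + (0.6938)·(0.4466,0.4072,0.7967) = (0.2245, 0.4995, 0.8367).
Converting back: φ = atan2(z, √(x²+y²)) = 56.79°, λ = atan2(y, x) = 65.80°.

56.79°, 65.80°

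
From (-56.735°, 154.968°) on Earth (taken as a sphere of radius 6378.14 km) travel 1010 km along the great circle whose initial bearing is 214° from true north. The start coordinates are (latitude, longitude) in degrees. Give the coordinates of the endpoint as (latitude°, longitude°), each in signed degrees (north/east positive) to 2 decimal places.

-63.82°, 143.44°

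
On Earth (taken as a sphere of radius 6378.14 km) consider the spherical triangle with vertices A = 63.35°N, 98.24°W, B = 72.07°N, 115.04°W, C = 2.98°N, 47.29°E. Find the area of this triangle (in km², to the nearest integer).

Side lengths (central angles): a = 1.8167, b = 1.8995, c = 0.1871 rad; semiperimeter s = 1.9517.
By l'Huilier's theorem, tan(E/4) = √[tan(s/2) tan((s−a)/2) tan((s−b)/2) tan((s−c)/2)], giving spherical excess E = 0.2248 rad.
Area = E·R² = 0.2248 × (6378.14)² ≈ 9145908 km².

9145908 km²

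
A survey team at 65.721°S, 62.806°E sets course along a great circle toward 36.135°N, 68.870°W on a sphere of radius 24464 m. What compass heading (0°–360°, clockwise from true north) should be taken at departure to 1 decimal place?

Δλ = -131.676° = -2.2982 rad.
y = sin Δλ · cos φ₂ = (-0.7469)(0.8076) = -0.6032
x = cos φ₁ sin φ₂ − sin φ₁ cos φ₂ cos Δλ = (0.4112)(0.5897) − (-0.9116)(0.8076)(-0.6649) = -0.2470
θ = atan2(y, x) = -112.27°; adding 360° gives 247.7°.

247.7°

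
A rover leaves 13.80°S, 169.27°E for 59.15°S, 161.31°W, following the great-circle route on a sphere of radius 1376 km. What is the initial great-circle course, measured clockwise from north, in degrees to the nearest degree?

Δλ = 29.420° = 0.5135 rad.
y = sin Δλ · cos φ₂ = (0.4912)(0.5128) = 0.2519
x = cos φ₁ sin φ₂ − sin φ₁ cos φ₂ cos Δλ = (0.9711)(-0.8585) − (-0.2385)(0.5128)(0.8710) = -0.7272
θ = atan2(y, x) = 160.89°, so the bearing is 161°.

161°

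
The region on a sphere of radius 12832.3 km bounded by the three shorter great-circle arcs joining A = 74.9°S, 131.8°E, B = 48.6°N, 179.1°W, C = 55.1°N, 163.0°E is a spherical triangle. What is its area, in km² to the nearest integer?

74574829 km²

Side lengths (central angles): a = 0.2229, b = 2.2974, c = 2.2286 rad; semiperimeter s = 2.3745.
By l'Huilier's theorem, tan(E/4) = √[tan(s/2) tan((s−a)/2) tan((s−b)/2) tan((s−c)/2)], giving spherical excess E = 0.4529 rad.
Area = E·R² = 0.4529 × (12832.3)² ≈ 74574829 km².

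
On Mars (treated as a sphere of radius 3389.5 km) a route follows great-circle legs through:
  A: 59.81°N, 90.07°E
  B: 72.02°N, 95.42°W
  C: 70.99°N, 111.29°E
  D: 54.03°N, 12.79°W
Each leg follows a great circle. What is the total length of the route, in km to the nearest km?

7864 km

Leg A→B: central angle 0.8398 rad, distance 2846.4 km.
Leg B→C: central angle 0.6275 rad, distance 2127.1 km.
Leg C→D: central angle 0.8527 rad, distance 2890.1 km.
Total: 2846.4 + 2127.1 + 2890.1 ≈ 7864 km.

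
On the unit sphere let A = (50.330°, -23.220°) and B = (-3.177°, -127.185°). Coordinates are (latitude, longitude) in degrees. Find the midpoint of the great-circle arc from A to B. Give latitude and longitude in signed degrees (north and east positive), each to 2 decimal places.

34.30°, -90.92°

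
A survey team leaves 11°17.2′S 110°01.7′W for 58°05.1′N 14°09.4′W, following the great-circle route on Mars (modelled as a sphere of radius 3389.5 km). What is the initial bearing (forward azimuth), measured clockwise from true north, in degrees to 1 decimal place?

With φ₁ = -0.1970, φ₂ = 1.0138, Δλ = 1.6733 rad, the forward-azimuth formula gives
θ = atan2( sin Δλ cos φ₂ , cos φ₁ sin φ₂ − sin φ₁ cos φ₂ cos Δλ ) = atan2(0.5259, 0.8218) = 32.62°.
So the initial bearing is 32.6°.

32.6°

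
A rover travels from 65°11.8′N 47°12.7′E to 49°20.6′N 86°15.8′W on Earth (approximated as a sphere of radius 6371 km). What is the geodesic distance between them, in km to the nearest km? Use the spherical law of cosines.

6667 km

Let φ₁ = 1.1379 rad, φ₂ = 0.8612 rad, and Δλ = -2.3296 rad.
cos c = sin φ₁ sin φ₂ + cos φ₁ cos φ₂ cos Δλ = (0.9078)(0.7586) + (0.4195)(0.6515)(-0.6880) = 0.50059,
so c = arccos(0.50059) = 1.04651 rad.
Distance = R·c = 6371 × 1.0465 ≈ 6667 km.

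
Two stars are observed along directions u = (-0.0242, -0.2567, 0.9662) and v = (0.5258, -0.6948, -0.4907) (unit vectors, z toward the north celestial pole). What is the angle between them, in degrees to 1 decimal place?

u·v = -0.3085; |u| = 1.0000, |v| = 1.0000.
cos θ = (u·v)/(|u||v|) = -0.3085, so θ = 108.0°.

108.0°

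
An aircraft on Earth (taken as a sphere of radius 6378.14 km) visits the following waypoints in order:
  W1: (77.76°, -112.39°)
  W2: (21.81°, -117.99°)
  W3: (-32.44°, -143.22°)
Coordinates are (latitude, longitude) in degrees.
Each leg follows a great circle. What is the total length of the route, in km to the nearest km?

Leg W1→W2: central angle 0.9776 rad, distance 6235.6 km.
Leg W2→W3: central angle 1.0362 rad, distance 6609.0 km.
Total: 6235.6 + 6609.0 ≈ 12845 km.

12845 km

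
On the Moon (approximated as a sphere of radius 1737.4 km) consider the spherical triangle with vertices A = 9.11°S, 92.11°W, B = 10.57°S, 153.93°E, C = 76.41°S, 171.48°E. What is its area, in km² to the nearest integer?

3672543 km²

Side lengths (central angles): a = 1.1609, b = 1.4424, c = 1.9446 rad; semiperimeter s = 2.2739.
By l'Huilier's theorem, tan(E/4) = √[tan(s/2) tan((s−a)/2) tan((s−b)/2) tan((s−c)/2)], giving spherical excess E = 1.2167 rad.
Area = E·R² = 1.2167 × (1737.4)² ≈ 3672543 km².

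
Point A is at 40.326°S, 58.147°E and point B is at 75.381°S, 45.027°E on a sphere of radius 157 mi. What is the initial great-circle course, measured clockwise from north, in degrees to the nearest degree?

186°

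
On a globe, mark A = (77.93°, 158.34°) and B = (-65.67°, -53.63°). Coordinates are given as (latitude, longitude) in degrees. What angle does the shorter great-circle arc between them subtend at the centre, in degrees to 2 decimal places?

Let φ₁ = 1.3601 rad, φ₂ = -1.1462 rad, and Δλ = 2.5836 rad.
cos c = sin φ₁ sin φ₂ + cos φ₁ cos φ₂ cos Δλ = (0.9779)(-0.9112) + (0.2091)(0.4120)(-0.8483) = -0.96413,
so c = arccos(-0.96413) = 2.87293 rad.
So the angular separation is 164.61°.

164.61°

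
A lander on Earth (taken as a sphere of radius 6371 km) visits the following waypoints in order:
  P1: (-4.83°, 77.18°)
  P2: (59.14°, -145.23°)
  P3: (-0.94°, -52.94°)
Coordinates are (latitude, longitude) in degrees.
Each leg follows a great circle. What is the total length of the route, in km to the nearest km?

Leg P1→P2: central angle 2.0372 rad, distance 12978.9 km.
Leg P2→P3: central angle 1.6054 rad, distance 10227.9 km.
Total: 12978.9 + 10227.9 ≈ 23207 km.

23207 km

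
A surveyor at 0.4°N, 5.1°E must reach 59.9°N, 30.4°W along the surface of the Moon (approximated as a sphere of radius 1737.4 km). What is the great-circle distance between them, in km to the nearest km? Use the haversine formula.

1987 km

Let φ₁ = 0.0070 rad, φ₂ = 1.0455 rad, and Δλ = -0.6196 rad.
Haversine: a = sin²(Δφ/2) + cos φ₁ cos φ₂ sin²(Δλ/2) = 0.2462 + (1.0000)(0.5015)(0.0929) = 0.29284.
Central angle c = 2·arcsin(√a) = 1.14360 rad.
Distance = R·c = 1737.4 × 1.1436 ≈ 1987 km.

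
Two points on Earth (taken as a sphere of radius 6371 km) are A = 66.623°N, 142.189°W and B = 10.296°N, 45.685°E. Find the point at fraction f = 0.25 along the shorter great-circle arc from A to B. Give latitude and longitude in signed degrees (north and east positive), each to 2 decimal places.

The central angle between A and B is δ = 1.7953 rad.
With f = 0.25, the slerp weights are sin((1−f)δ)/sin δ = 1.0001 and sin(fδ)/sin δ = 0.4451.
Weighted sum of the unit vectors: (1.0001)·(-0.3135,-0.2432,0.9179) + (0.4451)·(0.6874,0.7040,0.1787) = (-0.0076, 0.0701, 0.9975).
Converting back: φ = atan2(z, √(x²+y²)) = 85.96°, λ = atan2(y, x) = 96.15°.

85.96°, 96.15°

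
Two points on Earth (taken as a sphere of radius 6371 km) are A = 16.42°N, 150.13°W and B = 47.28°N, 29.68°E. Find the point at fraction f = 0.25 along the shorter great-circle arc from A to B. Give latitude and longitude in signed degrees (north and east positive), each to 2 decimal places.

The central angle between A and B is δ = 2.0298 rad.
With f = 0.25, the slerp weights are sin((1−f)δ)/sin δ = 1.1142 and sin(fδ)/sin δ = 0.5421.
Weighted sum of the unit vectors: (1.1142)·(-0.8318,-0.4777,0.2827) + (0.5421)·(0.5894,0.3359,0.7347) = (-0.6072, -0.3502, 0.7132).
Converting back: φ = atan2(z, √(x²+y²)) = 45.49°, λ = atan2(y, x) = -150.03°.

45.49°, -150.03°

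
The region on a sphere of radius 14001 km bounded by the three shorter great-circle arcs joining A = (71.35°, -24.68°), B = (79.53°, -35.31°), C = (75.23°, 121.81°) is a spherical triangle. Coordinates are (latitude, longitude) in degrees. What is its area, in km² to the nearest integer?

3931587 km²

Side lengths (central angles): a = 0.4319, b = 0.5582, c = 0.1496 rad; semiperimeter s = 0.5699.
By l'Huilier's theorem, tan(E/4) = √[tan(s/2) tan((s−a)/2) tan((s−b)/2) tan((s−c)/2)], giving spherical excess E = 0.0201 rad.
Area = E·R² = 0.0201 × (14001)² ≈ 3931587 km².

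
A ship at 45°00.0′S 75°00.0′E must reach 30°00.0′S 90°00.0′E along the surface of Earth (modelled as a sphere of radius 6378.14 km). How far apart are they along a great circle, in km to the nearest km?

Let φ₁ = -0.7854 rad, φ₂ = -0.5236 rad, and Δλ = 0.2618 rad.
cos c = sin φ₁ sin φ₂ + cos φ₁ cos φ₂ cos Δλ = (-0.7071)(-0.5000) + (0.7071)(0.8660)(0.9659) = 0.94506,
so c = arccos(0.94506) = 0.33302 rad.
Distance = R·c = 6378.14 × 0.3330 ≈ 2124 km.

2124 km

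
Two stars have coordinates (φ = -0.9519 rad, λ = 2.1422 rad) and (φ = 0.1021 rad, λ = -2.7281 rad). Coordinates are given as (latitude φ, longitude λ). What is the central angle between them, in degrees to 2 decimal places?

In radians: φ₁ = -0.9519, φ₂ = 0.1021, Δλ = 80.952° = 1.4129 rad.
Haversine: a = sin²(Δφ/2) + cos φ₁ cos φ₂ sin²(Δλ/2) = 0.2530 + (0.5801)(0.9948)(0.4214) = 0.49613.
Central angle c = 2·arcsin(√a) = 1.56306 rad.
So the angular separation is 89.56°.

89.56°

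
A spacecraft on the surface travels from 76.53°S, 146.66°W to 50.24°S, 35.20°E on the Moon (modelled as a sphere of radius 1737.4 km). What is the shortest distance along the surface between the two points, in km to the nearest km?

1614 km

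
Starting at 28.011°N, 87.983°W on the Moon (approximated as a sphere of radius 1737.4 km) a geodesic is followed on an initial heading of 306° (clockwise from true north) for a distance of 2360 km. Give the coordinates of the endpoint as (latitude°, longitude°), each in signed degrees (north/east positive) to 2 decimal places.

Angular distance δ = d/R = 2360/1737.4 = 1.35835 rad; initial bearing θ = 5.3407 rad.
sin φ₂ = sin φ₁ cos δ + cos φ₁ sin δ cos θ = (0.4696)(0.2109) + (0.8829)(0.9775)(0.5878) = 0.6063, so φ₂ = 37.32°.
Δλ = atan2(sin θ sin δ cos φ₁, cos δ − sin φ₁ sin φ₂) = atan2(-0.6982, -0.0739) = -96.041°.
λ₂ = -87.983° − 96.041° = -184.02° → 175.98° after wrapping to (−180°, 180°].

37.32°, 175.98°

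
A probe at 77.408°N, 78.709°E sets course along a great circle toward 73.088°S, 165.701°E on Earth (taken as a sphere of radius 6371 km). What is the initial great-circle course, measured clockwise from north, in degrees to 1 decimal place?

127.6°

Δλ = 86.992° = 1.5183 rad.
y = sin Δλ · cos φ₂ = (0.9986)(0.2909) = 0.2905
x = cos φ₁ sin φ₂ − sin φ₁ cos φ₂ cos Δλ = (0.2180)(-0.9568) − (0.9759)(0.2909)(0.0525) = -0.2235
θ = atan2(y, x) = 127.57°, so the bearing is 127.6°.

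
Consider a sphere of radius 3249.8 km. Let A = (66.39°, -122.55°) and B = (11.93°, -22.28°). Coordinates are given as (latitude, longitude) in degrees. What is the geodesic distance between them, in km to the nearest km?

Let φ₁ = 1.1587 rad, φ₂ = 0.2082 rad, and Δλ = 1.7500 rad.
Haversine: a = sin²(Δφ/2) + cos φ₁ cos φ₂ sin²(Δλ/2) = 0.2094 + (0.4005)(0.9784)(0.5891) = 0.44023.
Central angle c = 2·arcsin(√a) = 1.45096 rad.
Distance = R·c = 3249.8 × 1.4510 ≈ 4715 km.

4715 km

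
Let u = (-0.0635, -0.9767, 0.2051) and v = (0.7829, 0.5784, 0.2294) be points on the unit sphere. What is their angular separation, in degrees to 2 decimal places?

124.58°

u·v = -0.5676; |u| = 1.0000, |v| = 1.0001.
cos θ = (u·v)/(|u||v|) = -0.5675, so θ = 124.58°.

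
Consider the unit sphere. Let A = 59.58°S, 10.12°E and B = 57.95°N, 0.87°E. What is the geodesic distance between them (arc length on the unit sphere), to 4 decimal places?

In radians: φ₁ = -1.0399, φ₂ = 1.0114, Δλ = -9.250° = -0.1614 rad.
cos c = sin φ₁ sin φ₂ + cos φ₁ cos φ₂ cos Δλ = (-0.8623)(0.8476) + (0.5063)(0.5307)(0.9870) = -0.46571,
so c = arccos(-0.46571) = 2.05523 rad.
On the unit sphere the arc length equals the central angle: 2.0552.

2.0552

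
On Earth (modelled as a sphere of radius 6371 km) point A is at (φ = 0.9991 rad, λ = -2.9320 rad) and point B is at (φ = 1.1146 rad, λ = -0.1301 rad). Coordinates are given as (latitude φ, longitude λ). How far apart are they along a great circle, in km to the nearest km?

In radians: φ₁ = 0.9991, φ₂ = 1.1146, Δλ = 160.537° = 2.8019 rad.
cos c = sin φ₁ sin φ₂ + cos φ₁ cos φ₂ cos Δλ = (0.8410)(0.8977) + (0.5411)(0.4405)(-0.9429) = 0.53024,
so c = arccos(0.53024) = 1.01191 rad.
Distance = R·c = 6371 × 1.0119 ≈ 6447 km.

6447 km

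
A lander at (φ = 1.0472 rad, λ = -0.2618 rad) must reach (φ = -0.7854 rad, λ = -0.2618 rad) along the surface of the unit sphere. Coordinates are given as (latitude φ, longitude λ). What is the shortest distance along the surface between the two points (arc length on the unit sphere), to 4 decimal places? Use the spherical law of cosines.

In radians: φ₁ = 1.0472, φ₂ = -0.7854, Δλ = 0.000° = 0.0000 rad.
cos c = sin φ₁ sin φ₂ + cos φ₁ cos φ₂ cos Δλ = (0.8660)(-0.7071) + (0.5000)(0.7071)(1.0000) = -0.25882,
so c = arccos(-0.25882) = 1.83260 rad.
On the unit sphere the arc length equals the central angle: 1.8326.

1.8326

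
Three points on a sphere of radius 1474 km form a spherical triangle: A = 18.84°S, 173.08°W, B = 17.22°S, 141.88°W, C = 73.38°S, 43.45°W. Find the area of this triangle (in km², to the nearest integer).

Side lengths (central angles): a = 1.3247, b = 1.4336, c = 0.5179 rad; semiperimeter s = 1.6381.
By l'Huilier's theorem, tan(E/4) = √[tan(s/2) tan((s−a)/2) tan((s−b)/2) tan((s−c)/2)], giving spherical excess E = 0.4156 rad.
Area = E·R² = 0.4156 × (1474)² ≈ 903044 km².

903044 km²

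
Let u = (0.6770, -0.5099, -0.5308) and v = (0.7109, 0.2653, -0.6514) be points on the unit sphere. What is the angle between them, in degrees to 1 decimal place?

u·v = 0.6918; |u| = 1.0000, |v| = 1.0000.
cos θ = (u·v)/(|u||v|) = 0.6917, so θ = 46.2°.

46.2°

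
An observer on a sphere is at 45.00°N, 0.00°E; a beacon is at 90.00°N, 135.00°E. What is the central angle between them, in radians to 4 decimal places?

0.7854 rad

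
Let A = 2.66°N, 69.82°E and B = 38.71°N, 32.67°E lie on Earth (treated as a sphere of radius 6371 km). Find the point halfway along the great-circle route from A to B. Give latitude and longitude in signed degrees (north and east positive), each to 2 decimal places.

Central angle δ = 0.8628 rad. Interpolating on the sphere with fraction f = 0.5:
P = [sin((1−f)δ)·A + sin(fδ)·B] / sin δ = 0.5504·A + 0.5504·B in Cartesian coordinates,
giving P = (0.5512, 0.7479, 0.3698), i.e. latitude 21.70°, longitude 53.61°.

21.70°, 53.61°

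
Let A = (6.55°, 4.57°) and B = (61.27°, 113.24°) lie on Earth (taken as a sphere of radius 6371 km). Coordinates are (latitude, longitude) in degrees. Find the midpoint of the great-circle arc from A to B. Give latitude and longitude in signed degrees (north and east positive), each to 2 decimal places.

46.05°, 33.04°

Central angle δ = 1.6237 rad. Interpolating on the sphere with fraction f = 0.5:
P = [sin((1−f)δ)·A + sin(fδ)·B] / sin δ = 0.7266·A + 0.7266·B in Cartesian coordinates,
giving P = (0.5817, 0.3784, 0.7200), i.e. latitude 46.05°, longitude 33.04°.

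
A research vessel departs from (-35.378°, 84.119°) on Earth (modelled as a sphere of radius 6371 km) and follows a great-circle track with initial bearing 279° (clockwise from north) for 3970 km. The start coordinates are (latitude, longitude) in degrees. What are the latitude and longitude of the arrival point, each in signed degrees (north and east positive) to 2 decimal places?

-23.31°, 45.24°

Angular distance δ = d/R = 3970/6371 = 0.62314 rad; initial bearing θ = 4.8695 rad.
sin φ₂ = sin φ₁ cos δ + cos φ₁ sin δ cos θ = (-0.5790)(0.8121) + (0.8154)(0.5836)(0.1564) = -0.3957, so φ₂ = -23.31°.
Δλ = atan2(sin θ sin δ cos φ₁, cos δ − sin φ₁ sin φ₂) = atan2(-0.4700, 0.5829) = -38.876°.
λ₂ = 84.119° − 38.876° = 45.24°.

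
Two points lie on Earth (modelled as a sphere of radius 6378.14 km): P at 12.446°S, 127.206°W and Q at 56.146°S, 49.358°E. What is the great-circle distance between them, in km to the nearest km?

12395 km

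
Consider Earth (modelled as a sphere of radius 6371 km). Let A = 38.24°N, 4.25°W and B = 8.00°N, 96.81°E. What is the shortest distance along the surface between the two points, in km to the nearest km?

10410 km

With latitudes φ₁ = 38.240°, φ₂ = 8.000° and longitude difference Δλ = 101.060°:
Haversine: a = sin²(Δφ/2) + cos φ₁ cos φ₂ sin²(Δλ/2) = 0.0680 + (0.7854)(0.9903)(0.5959) = 0.53153.
Central angle c = 2·arcsin(√a) = 1.63390 rad.
Distance = R·c = 6371 × 1.6339 ≈ 10410 km.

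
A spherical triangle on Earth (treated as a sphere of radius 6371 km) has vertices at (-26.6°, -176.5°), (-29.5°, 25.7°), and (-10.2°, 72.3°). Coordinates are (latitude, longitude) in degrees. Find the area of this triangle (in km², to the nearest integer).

48099575 km²

Side lengths (central angles): a = 0.8288, b = 1.8121, c = 2.0945 rad; semiperimeter s = 2.3677.
By l'Huilier's theorem, tan(E/4) = √[tan(s/2) tan((s−a)/2) tan((s−b)/2) tan((s−c)/2)], giving spherical excess E = 1.1850 rad.
Area = E·R² = 1.1850 × (6371)² ≈ 48099575 km².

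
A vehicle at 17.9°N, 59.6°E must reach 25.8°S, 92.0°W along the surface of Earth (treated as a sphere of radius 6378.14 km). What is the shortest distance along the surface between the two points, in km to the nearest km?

With latitudes φ₁ = 17.900°, φ₂ = -25.800° and longitude difference Δλ = -151.600°:
Haversine: a = sin²(Δφ/2) + cos φ₁ cos φ₂ sin²(Δλ/2) = 0.1385 + (0.9516)(0.9003)(0.9398) = 0.94370.
Central angle c = 2·arcsin(√a) = 2.66247 rad.
Distance = R·c = 6378.14 × 2.6625 ≈ 16982 km.

16982 km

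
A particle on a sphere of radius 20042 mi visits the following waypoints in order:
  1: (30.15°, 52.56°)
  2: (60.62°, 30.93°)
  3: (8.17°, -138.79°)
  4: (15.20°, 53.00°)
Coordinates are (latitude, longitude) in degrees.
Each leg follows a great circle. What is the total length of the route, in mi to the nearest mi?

Leg 1→2: central angle 0.5881 rad, distance 11785.8 mi.
Leg 2→3: central angle 1.9326 rad, distance 38733.8 mi.
Leg 3→4: central angle 2.6856 rad, distance 53824.2 mi.
Total: 11785.8 + 38733.8 + 53824.2 ≈ 104344 mi.

104344 mi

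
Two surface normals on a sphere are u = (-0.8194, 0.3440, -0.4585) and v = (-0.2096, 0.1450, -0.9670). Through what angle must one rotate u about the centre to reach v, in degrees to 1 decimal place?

48.3°

u·v = 0.6650; |u| = 1.0000, |v| = 1.0000.
cos θ = (u·v)/(|u||v|) = 0.6650, so θ = 48.3°.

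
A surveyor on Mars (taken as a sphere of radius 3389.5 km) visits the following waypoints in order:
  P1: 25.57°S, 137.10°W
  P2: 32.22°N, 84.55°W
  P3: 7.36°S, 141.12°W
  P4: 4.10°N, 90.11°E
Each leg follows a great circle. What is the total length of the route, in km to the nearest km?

16104 km

Leg P1→P2: central angle 1.3347 rad, distance 4523.9 km.
Leg P2→P3: central angle 1.1659 rad, distance 3951.8 km.
Leg P3→P4: central angle 2.2506 rad, distance 7628.3 km.
Total: 4523.9 + 3951.8 + 7628.3 ≈ 16104 km.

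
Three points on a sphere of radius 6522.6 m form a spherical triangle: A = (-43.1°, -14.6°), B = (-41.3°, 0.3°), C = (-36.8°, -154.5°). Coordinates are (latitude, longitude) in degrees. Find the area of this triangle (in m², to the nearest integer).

Side lengths (central angles): a = 1.7203, b = 1.6087, c = 0.1949 rad; semiperimeter s = 1.7620.
By l'Huilier's theorem, tan(E/4) = √[tan(s/2) tan((s−a)/2) tan((s−b)/2) tan((s−c)/2)], giving spherical excess E = 0.1757 rad.
Area = E·R² = 0.1757 × (6522.6)² ≈ 7475559 m².

7475559 m²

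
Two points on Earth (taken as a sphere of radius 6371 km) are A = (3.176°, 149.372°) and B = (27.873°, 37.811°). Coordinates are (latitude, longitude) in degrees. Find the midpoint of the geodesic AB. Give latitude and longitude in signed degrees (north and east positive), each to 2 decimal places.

26.20°, 98.70°

The central angle between A and B is δ = 1.8739 rad.
With f = 0.5, the slerp weights are sin((1−f)δ)/sin δ = 0.8442 and sin(fδ)/sin δ = 0.8442.
Weighted sum of the unit vectors: (0.8442)·(-0.8592,0.5087,0.0554) + (0.8442)·(0.6984,0.5419,0.4675) = (-0.1357, 0.8870, 0.4415).
Converting back: φ = atan2(z, √(x²+y²)) = 26.20°, λ = atan2(y, x) = 98.70°.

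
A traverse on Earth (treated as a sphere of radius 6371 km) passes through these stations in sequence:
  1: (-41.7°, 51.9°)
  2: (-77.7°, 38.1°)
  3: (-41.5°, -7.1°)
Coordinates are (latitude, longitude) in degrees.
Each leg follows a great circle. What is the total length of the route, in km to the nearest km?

Leg 1→2: central angle 0.6361 rad, distance 4052.5 km.
Leg 2→3: central angle 0.7077 rad, distance 4509.0 km.
Total: 4052.5 + 4509.0 ≈ 8562 km.

8562 km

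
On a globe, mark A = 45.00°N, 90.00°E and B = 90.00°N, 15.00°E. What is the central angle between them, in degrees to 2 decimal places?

45.00°

In radians: φ₁ = 0.7854, φ₂ = 1.5708, Δλ = -75.000° = -1.3090 rad.
Haversine: a = sin²(Δφ/2) + cos φ₁ cos φ₂ sin²(Δλ/2) = 0.1464 + (0.7071)(0.0000)(0.3706) = 0.14645.
Central angle c = 2·arcsin(√a) = 0.78540 rad.
So the angular separation is 45.00°.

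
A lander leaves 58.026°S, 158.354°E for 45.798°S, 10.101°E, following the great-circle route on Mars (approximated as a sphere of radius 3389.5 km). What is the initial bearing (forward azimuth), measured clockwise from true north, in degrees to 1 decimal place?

Δλ = -148.253° = -2.5875 rad.
y = sin Δλ · cos φ₂ = (-0.5262)(0.6972) = -0.3668
x = cos φ₁ sin φ₂ − sin φ₁ cos φ₂ cos Δλ = (0.5295)(-0.7169) − (-0.8483)(0.6972)(-0.8504) = -0.8825
θ = atan2(y, x) = -157.43°; adding 360° gives 202.6°.

202.6°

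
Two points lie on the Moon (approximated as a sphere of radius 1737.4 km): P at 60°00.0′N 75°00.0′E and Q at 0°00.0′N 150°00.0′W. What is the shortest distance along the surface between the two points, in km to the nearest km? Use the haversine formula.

3357 km

Let φ₁ = 1.0472 rad, φ₂ = 0.0000 rad, and Δλ = 2.3562 rad.
Haversine: a = sin²(Δφ/2) + cos φ₁ cos φ₂ sin²(Δλ/2) = 0.2500 + (0.5000)(1.0000)(0.8536) = 0.67678.
Central angle c = 2·arcsin(√a) = 1.93216 rad.
Distance = R·c = 1737.4 × 1.9322 ≈ 3357 km.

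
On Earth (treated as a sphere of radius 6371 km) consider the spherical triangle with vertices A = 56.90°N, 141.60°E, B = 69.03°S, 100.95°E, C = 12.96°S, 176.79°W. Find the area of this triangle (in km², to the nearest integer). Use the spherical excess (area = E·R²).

Side lengths (central angles): a = 1.3115, b = 1.3592, c = 2.2575 rad; semiperimeter s = 2.4641.
By l'Huilier's theorem, tan(E/4) = √[tan(s/2) tan((s−a)/2) tan((s−b)/2) tan((s−c)/2)], giving spherical excess E = 1.3230 rad.
Area = E·R² = 1.3230 × (6371)² ≈ 53698298 km².

53698298 km²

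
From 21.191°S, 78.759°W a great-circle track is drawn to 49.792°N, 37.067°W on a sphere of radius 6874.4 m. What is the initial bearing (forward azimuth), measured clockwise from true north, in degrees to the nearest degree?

26°

Δλ = 41.692° = 0.7277 rad.
y = sin Δλ · cos φ₂ = (0.6651)(0.6456) = 0.4294
x = cos φ₁ sin φ₂ − sin φ₁ cos φ₂ cos Δλ = (0.9324)(0.7637) − (-0.3615)(0.6456)(0.7467) = 0.8863
θ = atan2(y, x) = 25.85°, so the bearing is 26°.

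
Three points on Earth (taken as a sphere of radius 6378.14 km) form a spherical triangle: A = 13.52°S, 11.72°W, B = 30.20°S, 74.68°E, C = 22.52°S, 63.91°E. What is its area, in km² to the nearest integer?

Side lengths (central angles): a = 0.2150, b = 1.2530, c = 1.3996 rad; semiperimeter s = 1.4338.
By l'Huilier's theorem, tan(E/4) = √[tan(s/2) tan((s−a)/2) tan((s−b)/2) tan((s−c)/2)], giving spherical excess E = 0.1229 rad.
Area = E·R² = 0.1229 × (6378.14)² ≈ 4998713 km².

4998713 km²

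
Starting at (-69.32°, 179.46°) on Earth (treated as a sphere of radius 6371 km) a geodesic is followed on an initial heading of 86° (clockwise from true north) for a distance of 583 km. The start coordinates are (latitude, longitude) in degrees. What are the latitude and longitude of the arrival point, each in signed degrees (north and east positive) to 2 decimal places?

Angular distance δ = d/R = 583/6371 = 0.09151 rad; initial bearing θ = 1.5010 rad.
sin φ₂ = sin φ₁ cos δ + cos φ₁ sin δ cos θ = (-0.9356)(0.9958) + (0.3531)(0.0914)(0.0698) = -0.9294, so φ₂ = -68.34°.
Δλ = atan2(sin θ sin δ cos φ₁, cos δ − sin φ₁ sin φ₂) = atan2(0.0322, 0.1263) = 14.300°.
λ₂ = 179.460° + 14.300° = 193.76° → -166.24° after wrapping to (−180°, 180°].

-68.34°, -166.24°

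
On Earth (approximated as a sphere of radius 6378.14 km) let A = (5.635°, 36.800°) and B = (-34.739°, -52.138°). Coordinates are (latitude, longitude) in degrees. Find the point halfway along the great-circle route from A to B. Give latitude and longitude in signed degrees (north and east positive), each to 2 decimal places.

-19.91°, -2.32°

Central angle δ = 1.6116 rad. Interpolating on the sphere with fraction f = 0.5:
P = [sin((1−f)δ)·A + sin(fδ)·B] / sin δ = 0.7220·A + 0.7220·B in Cartesian coordinates,
giving P = (0.9395, -0.0380, -0.3405), i.e. latitude -19.91°, longitude -2.32°.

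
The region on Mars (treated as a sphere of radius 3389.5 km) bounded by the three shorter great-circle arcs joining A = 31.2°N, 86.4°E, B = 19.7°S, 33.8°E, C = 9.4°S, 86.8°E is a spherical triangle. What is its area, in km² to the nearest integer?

4149567 km²

Side lengths (central angles): a = 0.9096, b = 0.7086, c = 1.2509 rad; semiperimeter s = 1.4346.
By l'Huilier's theorem, tan(E/4) = √[tan(s/2) tan((s−a)/2) tan((s−b)/2) tan((s−c)/2)], giving spherical excess E = 0.3612 rad.
Area = E·R² = 0.3612 × (3389.5)² ≈ 4149567 km².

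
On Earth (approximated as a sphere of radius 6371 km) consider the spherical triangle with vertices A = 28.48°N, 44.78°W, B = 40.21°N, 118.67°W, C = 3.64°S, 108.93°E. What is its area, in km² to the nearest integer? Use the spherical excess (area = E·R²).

Side lengths (central angles): a = 2.1590, b = 2.5266, c = 1.0540 rad; semiperimeter s = 2.8698.
By l'Huilier's theorem, tan(E/4) = √[tan(s/2) tan((s−a)/2) tan((s−b)/2) tan((s−c)/2)], giving spherical excess E = 2.6402 rad.
Area = E·R² = 2.6402 × (6371)² ≈ 107166469 km².

107166469 km²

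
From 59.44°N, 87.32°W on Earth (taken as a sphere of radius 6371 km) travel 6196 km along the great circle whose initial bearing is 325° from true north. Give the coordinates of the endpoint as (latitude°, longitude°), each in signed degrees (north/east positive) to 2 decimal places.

Angular distance δ = d/R = 6196/6371 = 0.97253 rad; initial bearing θ = 5.6723 rad.
sin φ₂ = sin φ₁ cos δ + cos φ₁ sin δ cos θ = (0.8611)(0.5632) + (0.5084)(0.8263)(0.8192) = 0.8291, so φ₂ = 56.01°.
Δλ = atan2(sin θ sin δ cos φ₁, cos δ − sin φ₁ sin φ₂) = atan2(-0.2410, -0.1508) = -122.029°.
λ₂ = -87.320° − 122.029° = -209.35° → 150.65° after wrapping to (−180°, 180°].

56.01°, 150.65°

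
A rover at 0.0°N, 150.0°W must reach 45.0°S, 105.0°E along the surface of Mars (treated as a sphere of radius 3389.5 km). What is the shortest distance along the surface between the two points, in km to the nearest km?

5948 km

With latitudes φ₁ = 0.000°, φ₂ = -45.000° and longitude difference Δλ = -105.000°:
cos c = sin φ₁ sin φ₂ + cos φ₁ cos φ₂ cos Δλ = (0.0000)(-0.7071) + (1.0000)(0.7071)(-0.2588) = -0.18301,
so c = arccos(-0.18301) = 1.75485 rad.
Distance = R·c = 3389.5 × 1.7548 ≈ 5948 km.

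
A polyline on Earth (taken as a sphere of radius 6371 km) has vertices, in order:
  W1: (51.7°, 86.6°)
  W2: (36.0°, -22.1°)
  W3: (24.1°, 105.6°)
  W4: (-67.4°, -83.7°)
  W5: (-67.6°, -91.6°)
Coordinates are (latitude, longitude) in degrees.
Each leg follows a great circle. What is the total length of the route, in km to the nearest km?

34923 km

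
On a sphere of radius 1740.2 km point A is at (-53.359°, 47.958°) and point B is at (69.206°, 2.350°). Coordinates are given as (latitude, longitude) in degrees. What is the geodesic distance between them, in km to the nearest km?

In radians: φ₁ = -0.9313, φ₂ = 1.2079, Δλ = -45.608° = -0.7960 rad.
cos c = sin φ₁ sin φ₂ + cos φ₁ cos φ₂ cos Δλ = (-0.8024)(0.9349) + (0.5968)(0.3550)(0.6996) = -0.60191,
so c = arccos(-0.60191) = 2.21669 rad.
Distance = R·c = 1740.2 × 2.2167 ≈ 3857 km.

3857 km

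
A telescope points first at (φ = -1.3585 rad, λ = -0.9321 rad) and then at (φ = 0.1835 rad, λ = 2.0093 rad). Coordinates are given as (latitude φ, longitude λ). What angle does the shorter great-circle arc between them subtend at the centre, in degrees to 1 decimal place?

112.4°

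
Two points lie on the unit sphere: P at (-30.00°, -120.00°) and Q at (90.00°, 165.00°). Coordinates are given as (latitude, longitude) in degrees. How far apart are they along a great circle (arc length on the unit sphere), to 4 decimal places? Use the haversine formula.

In radians: φ₁ = -0.5236, φ₂ = 1.5708, Δλ = -75.000° = -1.3090 rad.
Haversine: a = sin²(Δφ/2) + cos φ₁ cos φ₂ sin²(Δλ/2) = 0.7500 + (0.8660)(0.0000)(0.3706) = 0.75000.
Central angle c = 2·arcsin(√a) = 2.09440 rad.
On the unit sphere the arc length equals the central angle: 2.0944.

2.0944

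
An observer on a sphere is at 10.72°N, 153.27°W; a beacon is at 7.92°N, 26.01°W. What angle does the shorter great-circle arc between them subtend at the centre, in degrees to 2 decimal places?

124.30°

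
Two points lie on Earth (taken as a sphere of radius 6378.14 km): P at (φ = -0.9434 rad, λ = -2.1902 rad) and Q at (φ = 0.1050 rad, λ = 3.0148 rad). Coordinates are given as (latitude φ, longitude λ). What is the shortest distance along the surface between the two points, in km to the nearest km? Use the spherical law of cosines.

8791 km

In radians: φ₁ = -0.9434, φ₂ = 0.1050, Δλ = -61.775° = -1.0782 rad.
cos c = sin φ₁ sin φ₂ + cos φ₁ cos φ₂ cos Δλ = (-0.8096)(0.1048) + (0.5870)(0.9945)(0.4729) = 0.19125,
so c = arccos(0.19125) = 1.37836 rad.
Distance = R·c = 6378.14 × 1.3784 ≈ 8791 km.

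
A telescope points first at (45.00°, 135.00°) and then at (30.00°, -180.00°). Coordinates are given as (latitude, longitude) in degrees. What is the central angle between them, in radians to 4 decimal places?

In radians: φ₁ = 0.7854, φ₂ = 0.5236, Δλ = 45.000° = 0.7854 rad.
Haversine: a = sin²(Δφ/2) + cos φ₁ cos φ₂ sin²(Δλ/2) = 0.0170 + (0.7071)(0.8660)(0.1464) = 0.10672.
Central angle c = 2·arcsin(√a) = 0.66557 rad.
So the angular separation is 0.6656 rad.

0.6656 rad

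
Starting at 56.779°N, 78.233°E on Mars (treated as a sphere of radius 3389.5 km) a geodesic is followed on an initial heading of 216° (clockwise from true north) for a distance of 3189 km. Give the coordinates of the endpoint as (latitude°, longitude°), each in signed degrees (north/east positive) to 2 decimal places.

7.74°, 49.59°

Angular distance δ = d/R = 3189/3389.5 = 0.94085 rad; initial bearing θ = 3.7699 rad.
sin φ₂ = sin φ₁ cos δ + cos φ₁ sin δ cos θ = (0.8366)(0.5891) + (0.5479)(0.8081)(-0.8090) = 0.1347, so φ₂ = 7.74°.
Δλ = atan2(sin θ sin δ cos φ₁, cos δ − sin φ₁ sin φ₂) = atan2(-0.2602, 0.4764) = -28.642°.
λ₂ = 78.233° − 28.642° = 49.59°.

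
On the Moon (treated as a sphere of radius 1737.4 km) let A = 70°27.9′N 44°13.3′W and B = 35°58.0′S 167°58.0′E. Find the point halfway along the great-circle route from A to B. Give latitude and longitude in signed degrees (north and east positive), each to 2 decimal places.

32.58°, -173.34°

The central angle between A and B is δ = 2.4695 rad.
With f = 0.5, the slerp weights are sin((1−f)δ)/sin δ = 1.5164 and sin(fδ)/sin δ = 1.5164.
Weighted sum of the unit vectors: (1.5164)·(0.2396,-0.2332,0.9424) + (1.5164)·(-0.7916,0.1687,-0.5873) = (-0.8369, -0.0978, 0.5385).
Converting back: φ = atan2(z, √(x²+y²)) = 32.58°, λ = atan2(y, x) = -173.34°.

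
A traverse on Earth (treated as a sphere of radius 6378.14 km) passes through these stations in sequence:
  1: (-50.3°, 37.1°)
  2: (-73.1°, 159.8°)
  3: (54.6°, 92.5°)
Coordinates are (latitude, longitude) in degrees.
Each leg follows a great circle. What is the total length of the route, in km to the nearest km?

Leg 1→2: central angle 0.8817 rad, distance 5623.5 km.
Leg 2→3: central angle 2.3673 rad, distance 15099.2 km.
Total: 5623.5 + 15099.2 ≈ 20723 km.

20723 km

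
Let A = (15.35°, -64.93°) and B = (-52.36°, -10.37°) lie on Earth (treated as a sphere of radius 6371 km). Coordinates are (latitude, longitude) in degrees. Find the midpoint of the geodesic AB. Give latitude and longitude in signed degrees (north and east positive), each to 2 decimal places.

-20.51°, -44.25°

The central angle between A and B is δ = 1.4385 rad.
With f = 0.5, the slerp weights are sin((1−f)δ)/sin δ = 0.6646 and sin(fδ)/sin δ = 0.6646.
Weighted sum of the unit vectors: (0.6646)·(0.4086,-0.8735,0.2647) + (0.6646)·(0.6007,-0.1099,-0.7919) = (0.6708, -0.6536, -0.3504).
Converting back: φ = atan2(z, √(x²+y²)) = -20.51°, λ = atan2(y, x) = -44.25°.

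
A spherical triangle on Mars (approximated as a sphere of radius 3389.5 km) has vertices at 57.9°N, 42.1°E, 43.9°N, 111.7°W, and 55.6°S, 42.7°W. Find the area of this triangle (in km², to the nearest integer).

Side lengths (central angles): a = 2.0111, b = 2.3074, c = 1.3245 rad; semiperimeter s = 2.8215.
By l'Huilier's theorem, tan(E/4) = √[tan(s/2) tan((s−a)/2) tan((s−b)/2) tan((s−c)/2)], giving spherical excess E = 2.7122 rad.
Area = E·R² = 2.7122 × (3389.5)² ≈ 31159696 km².

31159696 km²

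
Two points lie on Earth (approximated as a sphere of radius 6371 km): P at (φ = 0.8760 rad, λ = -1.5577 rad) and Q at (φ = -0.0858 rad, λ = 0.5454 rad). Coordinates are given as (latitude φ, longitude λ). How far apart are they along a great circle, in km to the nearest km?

12557 km

Let φ₁ = 0.8760 rad, φ₂ = -0.0858 rad, and Δλ = 2.1031 rad.
cos c = sin φ₁ sin φ₂ + cos φ₁ cos φ₂ cos Δλ = (0.7682)(-0.0857) + (0.6402)(0.9963)(-0.5075) = -0.38956,
so c = arccos(-0.38956) = 1.97095 rad.
Distance = R·c = 6371 × 1.9710 ≈ 12557 km.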